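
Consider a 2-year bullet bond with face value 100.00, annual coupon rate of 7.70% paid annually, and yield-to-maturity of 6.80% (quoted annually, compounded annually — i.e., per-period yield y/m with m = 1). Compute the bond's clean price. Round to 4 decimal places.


Coupon per period c = face * coupon_rate / m = 7.700000
Periods per year m = 1; per-period yield y/m = 0.068000
Number of cashflows N = 2
Cashflows (t years, CF_t, discount factor 1/(1+y/m)^(m*t), PV):
  t = 1.0000: CF_t = 7.700000, DF = 0.936330, PV = 7.209738
  t = 2.0000: CF_t = 107.700000, DF = 0.876713, PV = 94.422001
Price P = sum_t PV_t = 101.631738

Answer: Price = 101.6317


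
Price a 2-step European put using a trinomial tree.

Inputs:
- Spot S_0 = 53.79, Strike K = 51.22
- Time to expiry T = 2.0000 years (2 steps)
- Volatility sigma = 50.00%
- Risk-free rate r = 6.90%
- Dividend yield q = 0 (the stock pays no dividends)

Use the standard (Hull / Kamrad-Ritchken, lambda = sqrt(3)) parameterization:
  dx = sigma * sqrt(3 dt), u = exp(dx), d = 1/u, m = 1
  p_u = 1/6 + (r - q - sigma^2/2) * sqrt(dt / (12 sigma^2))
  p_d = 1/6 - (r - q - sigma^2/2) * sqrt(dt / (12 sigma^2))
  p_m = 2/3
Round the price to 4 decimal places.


Answer: Price = V(0,0) = 8.0477

Derivation:
dt = T/N = 1.000000; dx = sigma*sqrt(3*dt) = 0.866025
u = exp(dx) = 2.377443; d = 1/u = 0.420620
p_u = 0.134335, p_m = 0.666667, p_d = 0.198998
Discount per step: exp(-r*dt) = 0.933327
Stock lattice S(k, j) with j the centered position index:
  k=0: S(0,+0) = 53.7900
  k=1: S(1,-1) = 22.6252; S(1,+0) = 53.7900; S(1,+1) = 127.8826
  k=2: S(2,-2) = 9.5166; S(2,-1) = 22.6252; S(2,+0) = 53.7900; S(2,+1) = 127.8826; S(2,+2) = 304.0336
Terminal payoffs V(N, j) = max(K - S_T, 0):
  V(2,-2) = 41.703408; V(2,-1) = 28.594849; V(2,+0) = 0.000000; V(2,+1) = 0.000000; V(2,+2) = 0.000000
Backward induction: V(k, j) = exp(-r*dt) * [p_u * V(k+1, j+1) + p_m * V(k+1, j) + p_d * V(k+1, j-1)]
  V(1,-1) = exp(-r*dt) * [p_u*0.000000 + p_m*28.594849 + p_d*41.703408] = 25.537814
  V(1,+0) = exp(-r*dt) * [p_u*0.000000 + p_m*0.000000 + p_d*28.594849] = 5.310933
  V(1,+1) = exp(-r*dt) * [p_u*0.000000 + p_m*0.000000 + p_d*0.000000] = 0.000000
  V(0,+0) = exp(-r*dt) * [p_u*0.000000 + p_m*5.310933 + p_d*25.537814] = 8.047706


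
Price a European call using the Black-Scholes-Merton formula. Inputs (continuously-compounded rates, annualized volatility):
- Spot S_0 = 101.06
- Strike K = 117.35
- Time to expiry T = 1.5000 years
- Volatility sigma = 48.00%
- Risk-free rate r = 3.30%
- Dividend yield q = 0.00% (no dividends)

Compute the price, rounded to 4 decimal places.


Answer: Price = 19.6254

Derivation:
d1 = (ln(S/K) + (r - q + 0.5*sigma^2) * T) / (sigma * sqrt(T)) = 0.12392628
d2 = d1 - sigma * sqrt(T) = -0.46395126
exp(-rT) = 0.95170516; exp(-qT) = 1.00000000
C = S_0 * exp(-qT) * N(d1) - K * exp(-rT) * N(d2)
N(d1) = 0.54931318; N(d2) = 0.32134133
C = 101.0600 * 1.00000000 * 0.54931318 - 117.3500 * 0.95170516 * 0.32134133 = 19.6254


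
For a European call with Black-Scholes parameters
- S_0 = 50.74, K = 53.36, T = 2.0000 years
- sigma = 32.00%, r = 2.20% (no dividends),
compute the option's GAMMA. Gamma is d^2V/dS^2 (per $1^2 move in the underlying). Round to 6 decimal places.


d1 = 0.2122494860; d2 = -0.2402988539
phi(d1) = 0.3900565871; exp(-qT) = 1.0000000000; exp(-rT) = 0.9569539575
Gamma = exp(-qT) * phi(d1) / (S * sigma * sqrt(T)) = 1.0000000000 * 0.3900565871 / (50.7400 * 0.3200 * 1.4142135624) = 0.016987

Answer: Gamma = 0.016987


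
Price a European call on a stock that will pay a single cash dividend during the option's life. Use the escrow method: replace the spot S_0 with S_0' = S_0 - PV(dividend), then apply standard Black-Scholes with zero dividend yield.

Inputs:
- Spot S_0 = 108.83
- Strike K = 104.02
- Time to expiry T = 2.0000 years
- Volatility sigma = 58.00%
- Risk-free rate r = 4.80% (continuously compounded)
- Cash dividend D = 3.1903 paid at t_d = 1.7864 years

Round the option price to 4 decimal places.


Answer: Price = 37.8837

Derivation:
PV(D) = D * exp(-r * t_d) = 3.1903 * 0.91782623 = 2.92814102
S_0' = S_0 - PV(D) = 108.8300 - 2.92814102 = 105.90185898
d1 = (ln(S_0'/K) + (r + sigma^2/2)*T) / (sigma*sqrt(T)) = 0.54901918
d2 = d1 - sigma*sqrt(T) = -0.27122468
exp(-rT) = 0.90846402
N(d1) = 0.70850386; N(d2) = 0.39310912
C = S_0' * N(d1) - K * exp(-rT) * N(d2) = 105.90185898 * 0.70850386 - 104.0200 * 0.90846402 * 0.39310912 = 37.8837


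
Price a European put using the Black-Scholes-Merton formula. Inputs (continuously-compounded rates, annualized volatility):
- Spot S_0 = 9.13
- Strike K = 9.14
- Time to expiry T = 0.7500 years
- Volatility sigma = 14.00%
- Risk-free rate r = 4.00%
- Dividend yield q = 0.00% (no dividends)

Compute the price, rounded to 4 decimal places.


d1 = (ln(S/K) + (r - q + 0.5*sigma^2) * T) / (sigma * sqrt(T)) = 0.29902875
d2 = d1 - sigma * sqrt(T) = 0.17778519
exp(-rT) = 0.97044553; exp(-qT) = 1.00000000
P = K * exp(-rT) * N(-d2) - S_0 * exp(-qT) * N(-d1)
N(-d1) = 0.38245905; N(-d2) = 0.42944584
P = 9.1400 * 0.97044553 * 0.42944584 - 9.1300 * 1.00000000 * 0.38245905 = 0.3173

Answer: Price = 0.3173


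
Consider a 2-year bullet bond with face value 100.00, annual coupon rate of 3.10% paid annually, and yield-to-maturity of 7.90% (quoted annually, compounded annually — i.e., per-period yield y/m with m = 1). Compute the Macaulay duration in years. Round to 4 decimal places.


Coupon per period c = face * coupon_rate / m = 3.100000
Periods per year m = 1; per-period yield y/m = 0.079000
Number of cashflows N = 2
Cashflows (t years, CF_t, discount factor 1/(1+y/m)^(m*t), PV):
  t = 1.0000: CF_t = 3.100000, DF = 0.926784, PV = 2.873031
  t = 2.0000: CF_t = 103.100000, DF = 0.858929, PV = 88.555548
Price P = sum_t PV_t = 91.428579
Macaulay numerator sum_t t * PV_t:
  t * PV_t at t = 1.0000: 2.873031
  t * PV_t at t = 2.0000: 177.111096
Macaulay duration D = (sum_t t * PV_t) / P = 179.984127 / 91.428579 = 1.968576

Answer: Macaulay duration = 1.9686 years


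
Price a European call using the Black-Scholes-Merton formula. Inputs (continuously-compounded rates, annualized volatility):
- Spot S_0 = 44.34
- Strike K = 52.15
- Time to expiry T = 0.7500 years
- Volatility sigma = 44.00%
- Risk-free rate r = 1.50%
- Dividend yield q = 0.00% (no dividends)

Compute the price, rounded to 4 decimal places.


d1 = (ln(S/K) + (r - q + 0.5*sigma^2) * T) / (sigma * sqrt(T)) = -0.20571247
d2 = d1 - sigma * sqrt(T) = -0.58676364
exp(-rT) = 0.98881304; exp(-qT) = 1.00000000
C = S_0 * exp(-qT) * N(d1) - K * exp(-rT) * N(d2)
N(d1) = 0.41850776; N(d2) = 0.27868123
C = 44.3400 * 1.00000000 * 0.41850776 - 52.1500 * 0.98881304 * 0.27868123 = 4.1860

Answer: Price = 4.1860


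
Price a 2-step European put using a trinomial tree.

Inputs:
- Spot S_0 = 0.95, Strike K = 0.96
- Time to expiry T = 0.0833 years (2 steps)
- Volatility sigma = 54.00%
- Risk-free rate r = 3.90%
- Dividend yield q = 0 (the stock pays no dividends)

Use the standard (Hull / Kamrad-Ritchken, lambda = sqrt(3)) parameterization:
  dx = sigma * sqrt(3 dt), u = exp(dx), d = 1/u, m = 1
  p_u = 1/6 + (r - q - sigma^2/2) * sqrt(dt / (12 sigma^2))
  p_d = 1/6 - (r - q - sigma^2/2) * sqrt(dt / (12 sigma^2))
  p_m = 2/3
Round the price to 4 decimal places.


dt = T/N = 0.041650; dx = sigma*sqrt(3*dt) = 0.190881
u = exp(dx) = 1.210315; d = 1/u = 0.826231
p_u = 0.155015, p_m = 0.666667, p_d = 0.178319
Discount per step: exp(-r*dt) = 0.998377
Stock lattice S(k, j) with j the centered position index:
  k=0: S(0,+0) = 0.9500
  k=1: S(1,-1) = 0.7849; S(1,+0) = 0.9500; S(1,+1) = 1.1498
  k=2: S(2,-2) = 0.6485; S(2,-1) = 0.7849; S(2,+0) = 0.9500; S(2,+1) = 1.1498; S(2,+2) = 1.3916
Terminal payoffs V(N, j) = max(K - S_T, 0):
  V(2,-2) = 0.311475; V(2,-1) = 0.175080; V(2,+0) = 0.010000; V(2,+1) = 0.000000; V(2,+2) = 0.000000
Backward induction: V(k, j) = exp(-r*dt) * [p_u * V(k+1, j+1) + p_m * V(k+1, j) + p_d * V(k+1, j-1)]
  V(1,-1) = exp(-r*dt) * [p_u*0.010000 + p_m*0.175080 + p_d*0.311475] = 0.173530
  V(1,+0) = exp(-r*dt) * [p_u*0.000000 + p_m*0.010000 + p_d*0.175080] = 0.037825
  V(1,+1) = exp(-r*dt) * [p_u*0.000000 + p_m*0.000000 + p_d*0.010000] = 0.001780
  V(0,+0) = exp(-r*dt) * [p_u*0.001780 + p_m*0.037825 + p_d*0.173530] = 0.056345

Answer: Price = V(0,0) = 0.0563


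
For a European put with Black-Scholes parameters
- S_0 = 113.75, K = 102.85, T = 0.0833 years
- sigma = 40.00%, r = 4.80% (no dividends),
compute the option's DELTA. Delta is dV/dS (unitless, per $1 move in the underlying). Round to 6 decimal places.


d1 = 0.9648919653; d2 = 0.8494450078
phi(d1) = 0.2504623208; exp(-qT) = 1.0000000000; exp(-rT) = 0.9960095830
N(-d1) = 0.1672994631
Delta = -exp(-qT) * N(-d1) = -1.0000000000 * 0.1672994631 = -0.167299

Answer: Delta = -0.167299


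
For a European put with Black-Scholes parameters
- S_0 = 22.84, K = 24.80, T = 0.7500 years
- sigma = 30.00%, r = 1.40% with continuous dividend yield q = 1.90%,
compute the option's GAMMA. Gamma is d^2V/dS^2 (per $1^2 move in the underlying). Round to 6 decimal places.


d1 = -0.2014192969; d2 = -0.4612269181
phi(d1) = 0.3909313148; exp(-qT) = 0.9858510507; exp(-rT) = 0.9895549326
Gamma = exp(-qT) * phi(d1) / (S * sigma * sqrt(T)) = 0.9858510507 * 0.3909313148 / (22.8400 * 0.3000 * 0.8660254038) = 0.064948

Answer: Gamma = 0.064948


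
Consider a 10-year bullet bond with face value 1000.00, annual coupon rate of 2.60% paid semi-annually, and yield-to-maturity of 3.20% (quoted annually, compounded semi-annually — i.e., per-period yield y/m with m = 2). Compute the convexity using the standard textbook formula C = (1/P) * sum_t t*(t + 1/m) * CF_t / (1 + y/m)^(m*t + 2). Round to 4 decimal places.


Answer: Convexity = 86.0684

Derivation:
Coupon per period c = face * coupon_rate / m = 13.000000
Periods per year m = 2; per-period yield y/m = 0.016000
Number of cashflows N = 20
Cashflows (t years, CF_t, discount factor 1/(1+y/m)^(m*t), PV):
  t = 0.5000: CF_t = 13.000000, DF = 0.984252, PV = 12.795276
  t = 1.0000: CF_t = 13.000000, DF = 0.968752, PV = 12.593775
  t = 1.5000: CF_t = 13.000000, DF = 0.953496, PV = 12.395448
  t = 2.0000: CF_t = 13.000000, DF = 0.938480, PV = 12.200244
  t = 2.5000: CF_t = 13.000000, DF = 0.923701, PV = 12.008114
  t = 3.0000: CF_t = 13.000000, DF = 0.909155, PV = 11.819010
  t = 3.5000: CF_t = 13.000000, DF = 0.894837, PV = 11.632884
  t = 4.0000: CF_t = 13.000000, DF = 0.880745, PV = 11.449689
  t = 4.5000: CF_t = 13.000000, DF = 0.866875, PV = 11.269379
  t = 5.0000: CF_t = 13.000000, DF = 0.853224, PV = 11.091908
  t = 5.5000: CF_t = 13.000000, DF = 0.839787, PV = 10.917233
  t = 6.0000: CF_t = 13.000000, DF = 0.826562, PV = 10.745308
  t = 6.5000: CF_t = 13.000000, DF = 0.813545, PV = 10.576090
  t = 7.0000: CF_t = 13.000000, DF = 0.800734, PV = 10.409538
  t = 7.5000: CF_t = 13.000000, DF = 0.788124, PV = 10.245608
  t = 8.0000: CF_t = 13.000000, DF = 0.775712, PV = 10.084260
  t = 8.5000: CF_t = 13.000000, DF = 0.763496, PV = 9.925453
  t = 9.0000: CF_t = 13.000000, DF = 0.751473, PV = 9.769146
  t = 9.5000: CF_t = 13.000000, DF = 0.739639, PV = 9.615301
  t = 10.0000: CF_t = 1013.000000, DF = 0.727991, PV = 737.454596
Price P = sum_t PV_t = 948.998259
Convexity numerator sum_t t*(t + 1/m) * CF_t / (1+y/m)^(m*t + 2):
  t = 0.5000: term = 6.197724
  t = 1.0000: term = 18.300366
  t = 1.5000: term = 36.024343
  t = 2.0000: term = 59.095051
  t = 2.5000: term = 87.246630
  t = 3.0000: term = 120.221734
  t = 3.5000: term = 157.771305
  t = 4.0000: term = 199.654350
  t = 4.5000: term = 245.637734
  t = 5.0000: term = 295.495962
  t = 5.5000: term = 349.010979
  t = 6.0000: term = 405.971969
  t = 6.5000: term = 466.175161
  t = 7.0000: term = 529.423639
  t = 7.5000: term = 595.527153
  t = 8.0000: term = 664.301942
  t = 8.5000: term = 735.570556
  t = 9.0000: term = 809.161681
  t = 9.5000: term = 884.909975
  t = 10.0000: term = 75013.109679
Convexity = (1/P) * sum = 81678.807933 / 948.998259 = 86.068449


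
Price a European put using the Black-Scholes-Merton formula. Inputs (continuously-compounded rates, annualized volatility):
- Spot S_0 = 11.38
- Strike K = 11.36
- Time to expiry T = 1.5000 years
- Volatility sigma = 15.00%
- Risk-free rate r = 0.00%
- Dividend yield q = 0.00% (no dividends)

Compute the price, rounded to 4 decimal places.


Answer: Price = 0.8222

Derivation:
d1 = (ln(S/K) + (r - q + 0.5*sigma^2) * T) / (sigma * sqrt(T)) = 0.10143073
d2 = d1 - sigma * sqrt(T) = -0.08228100
exp(-rT) = 1.00000000; exp(-qT) = 1.00000000
P = K * exp(-rT) * N(-d2) - S_0 * exp(-qT) * N(-d1)
N(-d1) = 0.45960427; N(-d2) = 0.53278837
P = 11.3600 * 1.00000000 * 0.53278837 - 11.3800 * 1.00000000 * 0.45960427 = 0.8222


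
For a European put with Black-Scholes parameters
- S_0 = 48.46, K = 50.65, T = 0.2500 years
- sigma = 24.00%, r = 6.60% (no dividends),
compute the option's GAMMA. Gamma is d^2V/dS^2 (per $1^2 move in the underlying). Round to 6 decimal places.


Answer: Gamma = 0.067610

Derivation:
d1 = -0.1708376276; d2 = -0.2908376276
phi(d1) = 0.3931628876; exp(-qT) = 1.0000000000; exp(-rT) = 0.9836353794
Gamma = exp(-qT) * phi(d1) / (S * sigma * sqrt(T)) = 1.0000000000 * 0.3931628876 / (48.4600 * 0.2400 * 0.5000000000) = 0.067610


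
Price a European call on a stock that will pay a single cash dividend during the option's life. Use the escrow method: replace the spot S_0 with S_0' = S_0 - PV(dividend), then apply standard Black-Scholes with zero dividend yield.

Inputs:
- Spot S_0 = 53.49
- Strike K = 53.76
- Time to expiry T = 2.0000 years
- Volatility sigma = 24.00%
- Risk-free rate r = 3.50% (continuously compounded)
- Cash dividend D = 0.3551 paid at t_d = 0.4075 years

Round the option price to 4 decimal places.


PV(D) = D * exp(-r * t_d) = 0.3551 * 0.98583873 = 0.35007133
S_0' = S_0 - PV(D) = 53.4900 - 0.35007133 = 53.13992867
d1 = (ln(S_0'/K) + (r + sigma^2/2)*T) / (sigma*sqrt(T)) = 0.34176504
d2 = d1 - sigma*sqrt(T) = 0.00235379
exp(-rT) = 0.93239382
N(d1) = 0.63373614; N(d2) = 0.50093902
C = S_0' * N(d1) - K * exp(-rT) * N(d2) = 53.13992867 * 0.63373614 - 53.7600 * 0.93239382 * 0.50093902 = 8.5669

Answer: Price = 8.5669


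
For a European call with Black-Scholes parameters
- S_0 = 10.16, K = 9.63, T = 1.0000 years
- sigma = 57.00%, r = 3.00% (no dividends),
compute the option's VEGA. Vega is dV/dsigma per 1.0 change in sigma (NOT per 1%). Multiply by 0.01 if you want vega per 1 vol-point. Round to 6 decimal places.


d1 = 0.4316231866; d2 = -0.1383768134
phi(d1) = 0.3634593489; exp(-qT) = 1.0000000000; exp(-rT) = 0.9704455335
Vega = S * exp(-qT) * phi(d1) * sqrt(T) = 10.1600 * 1.0000000000 * 0.3634593489 * 1.0000000000 = 3.692747

Answer: Vega = 3.692747


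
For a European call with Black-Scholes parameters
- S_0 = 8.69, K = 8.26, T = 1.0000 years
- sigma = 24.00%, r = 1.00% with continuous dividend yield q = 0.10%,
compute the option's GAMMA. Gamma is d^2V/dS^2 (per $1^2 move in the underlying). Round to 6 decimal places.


Answer: Gamma = 0.178519

Derivation:
d1 = 0.3689514656; d2 = 0.1289514656
phi(d1) = 0.3726926755; exp(-qT) = 0.9990004998; exp(-rT) = 0.9900498337
Gamma = exp(-qT) * phi(d1) / (S * sigma * sqrt(T)) = 0.9990004998 * 0.3726926755 / (8.6900 * 0.2400 * 1.0000000000) = 0.178519


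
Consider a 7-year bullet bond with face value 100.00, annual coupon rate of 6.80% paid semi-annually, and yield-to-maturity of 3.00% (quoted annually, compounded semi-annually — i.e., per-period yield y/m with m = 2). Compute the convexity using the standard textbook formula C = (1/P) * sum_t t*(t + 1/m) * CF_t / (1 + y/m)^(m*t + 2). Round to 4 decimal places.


Coupon per period c = face * coupon_rate / m = 3.400000
Periods per year m = 2; per-period yield y/m = 0.015000
Number of cashflows N = 14
Cashflows (t years, CF_t, discount factor 1/(1+y/m)^(m*t), PV):
  t = 0.5000: CF_t = 3.400000, DF = 0.985222, PV = 3.349754
  t = 1.0000: CF_t = 3.400000, DF = 0.970662, PV = 3.300250
  t = 1.5000: CF_t = 3.400000, DF = 0.956317, PV = 3.251478
  t = 2.0000: CF_t = 3.400000, DF = 0.942184, PV = 3.203426
  t = 2.5000: CF_t = 3.400000, DF = 0.928260, PV = 3.156085
  t = 3.0000: CF_t = 3.400000, DF = 0.914542, PV = 3.109443
  t = 3.5000: CF_t = 3.400000, DF = 0.901027, PV = 3.063491
  t = 4.0000: CF_t = 3.400000, DF = 0.887711, PV = 3.018218
  t = 4.5000: CF_t = 3.400000, DF = 0.874592, PV = 2.973614
  t = 5.0000: CF_t = 3.400000, DF = 0.861667, PV = 2.929669
  t = 5.5000: CF_t = 3.400000, DF = 0.848933, PV = 2.886373
  t = 6.0000: CF_t = 3.400000, DF = 0.836387, PV = 2.843717
  t = 6.5000: CF_t = 3.400000, DF = 0.824027, PV = 2.801692
  t = 7.0000: CF_t = 103.400000, DF = 0.811849, PV = 83.945215
Price P = sum_t PV_t = 123.832425
Convexity numerator sum_t t*(t + 1/m) * CF_t / (1+y/m)^(m*t + 2):
  t = 0.5000: term = 1.625739
  t = 1.0000: term = 4.805140
  t = 1.5000: term = 9.468255
  t = 2.0000: term = 15.547217
  t = 2.5000: term = 22.976183
  t = 3.0000: term = 31.691287
  t = 3.5000: term = 41.630591
  t = 4.0000: term = 52.734035
  t = 4.5000: term = 64.943392
  t = 5.0000: term = 78.202224
  t = 5.5000: term = 92.455831
  t = 6.0000: term = 107.651214
  t = 6.5000: term = 123.737028
  t = 7.0000: term = 4277.826497
Convexity = (1/P) * sum = 4925.294633 / 123.832425 = 39.773869

Answer: Convexity = 39.7739


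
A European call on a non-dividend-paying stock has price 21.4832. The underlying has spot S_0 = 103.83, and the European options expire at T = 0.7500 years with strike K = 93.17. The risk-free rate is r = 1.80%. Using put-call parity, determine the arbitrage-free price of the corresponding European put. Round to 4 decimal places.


Answer: Put price = 9.5739

Derivation:
Put-call parity: C - P = S_0 * exp(-qT) - K * exp(-rT).
S_0 * exp(-qT) = 103.8300 * 1.00000000 = 103.83000000
K * exp(-rT) = 93.1700 * 0.98659072 = 91.92065704
P = C - S*exp(-qT) + K*exp(-rT)
P = 21.4832 - 103.83000000 + 91.92065704 = 9.5739


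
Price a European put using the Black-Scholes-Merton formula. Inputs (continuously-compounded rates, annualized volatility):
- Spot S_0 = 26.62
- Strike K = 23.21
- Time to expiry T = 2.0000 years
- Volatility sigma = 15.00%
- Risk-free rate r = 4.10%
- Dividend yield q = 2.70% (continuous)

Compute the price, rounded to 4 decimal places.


Answer: Price = 0.6133

Derivation:
d1 = (ln(S/K) + (r - q + 0.5*sigma^2) * T) / (sigma * sqrt(T)) = 0.88425868
d2 = d1 - sigma * sqrt(T) = 0.67212665
exp(-rT) = 0.92127196; exp(-qT) = 0.94743211
P = K * exp(-rT) * N(-d2) - S_0 * exp(-qT) * N(-d1)
N(-d1) = 0.18827829; N(-d2) = 0.25075154
P = 23.2100 * 0.92127196 * 0.25075154 - 26.6200 * 0.94743211 * 0.18827829 = 0.6133


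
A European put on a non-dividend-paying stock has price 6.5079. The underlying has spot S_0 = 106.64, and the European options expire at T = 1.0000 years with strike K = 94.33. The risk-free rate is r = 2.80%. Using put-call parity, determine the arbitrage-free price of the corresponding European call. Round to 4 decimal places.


Answer: Call price = 21.4225

Derivation:
Put-call parity: C - P = S_0 * exp(-qT) - K * exp(-rT).
S_0 * exp(-qT) = 106.6400 * 1.00000000 = 106.64000000
K * exp(-rT) = 94.3300 * 0.97238837 = 91.72539464
C = P + S*exp(-qT) - K*exp(-rT)
C = 6.5079 + 106.64000000 - 91.72539464 = 21.4225


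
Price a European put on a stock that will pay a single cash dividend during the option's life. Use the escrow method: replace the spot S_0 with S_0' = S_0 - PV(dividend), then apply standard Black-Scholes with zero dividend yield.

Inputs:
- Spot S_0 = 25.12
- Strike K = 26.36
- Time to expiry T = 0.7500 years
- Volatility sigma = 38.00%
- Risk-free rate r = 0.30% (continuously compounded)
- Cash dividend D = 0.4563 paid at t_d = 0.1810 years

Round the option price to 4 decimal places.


PV(D) = D * exp(-r * t_d) = 0.4563 * 0.99945715 = 0.45605230
S_0' = S_0 - PV(D) = 25.1200 - 0.45605230 = 24.66394770
d1 = (ln(S_0'/K) + (r + sigma^2/2)*T) / (sigma*sqrt(T)) = -0.03070634
d2 = d1 - sigma*sqrt(T) = -0.35979600
exp(-rT) = 0.99775253
N(-d1) = 0.51224813; N(-d2) = 0.64050015
P = K * exp(-rT) * N(-d2) - S_0' * N(-d1) = 26.3600 * 0.99775253 * 0.64050015 - 24.66394770 * 0.51224813 = 4.2116

Answer: Price = 4.2116


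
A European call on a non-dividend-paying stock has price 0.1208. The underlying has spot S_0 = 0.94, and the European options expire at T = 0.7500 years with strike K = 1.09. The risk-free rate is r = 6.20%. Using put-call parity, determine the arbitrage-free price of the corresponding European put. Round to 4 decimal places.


Answer: Put price = 0.2213

Derivation:
Put-call parity: C - P = S_0 * exp(-qT) - K * exp(-rT).
S_0 * exp(-qT) = 0.9400 * 1.00000000 = 0.94000000
K * exp(-rT) = 1.0900 * 0.95456456 = 1.04047537
P = C - S*exp(-qT) + K*exp(-rT)
P = 0.1208 - 0.94000000 + 1.04047537 = 0.2213


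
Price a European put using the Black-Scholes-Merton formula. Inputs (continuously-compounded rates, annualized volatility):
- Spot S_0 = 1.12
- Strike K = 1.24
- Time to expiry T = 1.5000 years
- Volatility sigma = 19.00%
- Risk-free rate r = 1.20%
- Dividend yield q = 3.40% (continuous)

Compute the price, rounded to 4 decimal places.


d1 = (ln(S/K) + (r - q + 0.5*sigma^2) * T) / (sigma * sqrt(T)) = -0.46285771
d2 = d1 - sigma * sqrt(T) = -0.69555923
exp(-rT) = 0.98216103; exp(-qT) = 0.95027867
P = K * exp(-rT) * N(-d2) - S_0 * exp(-qT) * N(-d1)
N(-d1) = 0.67826682; N(-d2) = 0.75664755
P = 1.2400 * 0.98216103 * 0.75664755 - 1.1200 * 0.95027867 * 0.67826682 = 0.1996

Answer: Price = 0.1996


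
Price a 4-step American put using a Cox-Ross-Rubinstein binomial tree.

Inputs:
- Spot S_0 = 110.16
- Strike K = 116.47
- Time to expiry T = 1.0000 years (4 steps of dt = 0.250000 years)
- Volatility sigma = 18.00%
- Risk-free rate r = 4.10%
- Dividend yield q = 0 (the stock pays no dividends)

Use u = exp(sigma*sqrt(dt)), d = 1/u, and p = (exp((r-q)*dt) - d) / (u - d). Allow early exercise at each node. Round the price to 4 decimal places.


dt = T/N = 0.250000
u = exp(sigma*sqrt(dt)) = 1.094174; d = 1/u = 0.913931
p = (exp((r-q)*dt) - d) / (u - d) = 0.534675
Discount per step: exp(-r*dt) = 0.989802
Stock lattice S(k, i) with i counting down-moves:
  k=0: S(0,0) = 110.1600
  k=1: S(1,0) = 120.5342; S(1,1) = 100.6787
  k=2: S(2,0) = 131.8855; S(2,1) = 110.1600; S(2,2) = 92.0134
  k=3: S(3,0) = 144.3057; S(3,1) = 120.5342; S(3,2) = 100.6787; S(3,3) = 84.0939
  k=4: S(4,0) = 157.8956; S(4,1) = 131.8855; S(4,2) = 110.1600; S(4,3) = 92.0134; S(4,4) = 76.8560
Terminal payoffs V(N, i) = max(K - S_T, 0):
  V(4,0) = 0.000000; V(4,1) = 0.000000; V(4,2) = 6.310000; V(4,3) = 24.456634; V(4,4) = 39.613976
Backward induction: V(k, i) = exp(-r*dt) * [p * V(k+1, i) + (1-p) * V(k+1, i+1)]; then take max(V_cont, immediate exercise) for American.
  V(3,0) = exp(-r*dt) * [p*0.000000 + (1-p)*0.000000] = 0.000000; exercise = 0.000000; V(3,0) = max -> 0.000000
  V(3,1) = exp(-r*dt) * [p*0.000000 + (1-p)*6.310000] = 2.906257; exercise = 0.000000; V(3,1) = max -> 2.906257
  V(3,2) = exp(-r*dt) * [p*6.310000 + (1-p)*24.456634] = 14.603621; exercise = 15.791341; V(3,2) = max -> 15.791341
  V(3,3) = exp(-r*dt) * [p*24.456634 + (1-p)*39.613976] = 31.188395; exercise = 32.376115; V(3,3) = max -> 32.376115
  V(2,0) = exp(-r*dt) * [p*0.000000 + (1-p)*2.906257] = 1.338562; exercise = 0.000000; V(2,0) = max -> 1.338562
  V(2,1) = exp(-r*dt) * [p*2.906257 + (1-p)*15.791341] = 8.811226; exercise = 6.310000; V(2,1) = max -> 8.811226
  V(2,2) = exp(-r*dt) * [p*15.791341 + (1-p)*32.376115] = 23.268913; exercise = 24.456634; V(2,2) = max -> 24.456634
  V(1,0) = exp(-r*dt) * [p*1.338562 + (1-p)*8.811226] = 4.766668; exercise = 0.000000; V(1,0) = max -> 4.766668
  V(1,1) = exp(-r*dt) * [p*8.811226 + (1-p)*24.456634] = 15.927326; exercise = 15.791341; V(1,1) = max -> 15.927326
  V(0,0) = exp(-r*dt) * [p*4.766668 + (1-p)*15.927326] = 9.858430; exercise = 6.310000; V(0,0) = max -> 9.858430

Answer: Price = V(0,0) = 9.8584


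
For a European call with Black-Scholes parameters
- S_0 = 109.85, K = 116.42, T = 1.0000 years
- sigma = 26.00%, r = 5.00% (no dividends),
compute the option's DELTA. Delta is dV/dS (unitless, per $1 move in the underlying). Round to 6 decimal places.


d1 = 0.0988902192; d2 = -0.1611097808
phi(d1) = 0.3969963585; exp(-qT) = 1.0000000000; exp(-rT) = 0.9512294245
N(d1) = 0.5393872826
Delta = exp(-qT) * N(d1) = 1.0000000000 * 0.5393872826 = 0.539387

Answer: Delta = 0.539387


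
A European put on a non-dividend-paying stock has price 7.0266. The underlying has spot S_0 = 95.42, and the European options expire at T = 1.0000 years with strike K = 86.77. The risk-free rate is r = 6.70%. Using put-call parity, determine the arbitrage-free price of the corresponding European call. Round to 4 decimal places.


Answer: Call price = 21.2997

Derivation:
Put-call parity: C - P = S_0 * exp(-qT) - K * exp(-rT).
S_0 * exp(-qT) = 95.4200 * 1.00000000 = 95.42000000
K * exp(-rT) = 86.7700 * 0.93519520 = 81.14688762
C = P + S*exp(-qT) - K*exp(-rT)
C = 7.0266 + 95.42000000 - 81.14688762 = 21.2997


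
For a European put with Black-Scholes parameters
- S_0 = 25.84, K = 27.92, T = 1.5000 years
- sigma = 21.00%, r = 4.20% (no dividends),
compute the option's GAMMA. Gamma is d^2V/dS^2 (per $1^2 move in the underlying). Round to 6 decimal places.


Answer: Gamma = 0.059870

Derivation:
d1 = 0.0725336721; d2 = -0.1846627509
phi(d1) = 0.3978942152; exp(-qT) = 1.0000000000; exp(-rT) = 0.9389434737
Gamma = exp(-qT) * phi(d1) / (S * sigma * sqrt(T)) = 1.0000000000 * 0.3978942152 / (25.8400 * 0.2100 * 1.2247448714) = 0.059870


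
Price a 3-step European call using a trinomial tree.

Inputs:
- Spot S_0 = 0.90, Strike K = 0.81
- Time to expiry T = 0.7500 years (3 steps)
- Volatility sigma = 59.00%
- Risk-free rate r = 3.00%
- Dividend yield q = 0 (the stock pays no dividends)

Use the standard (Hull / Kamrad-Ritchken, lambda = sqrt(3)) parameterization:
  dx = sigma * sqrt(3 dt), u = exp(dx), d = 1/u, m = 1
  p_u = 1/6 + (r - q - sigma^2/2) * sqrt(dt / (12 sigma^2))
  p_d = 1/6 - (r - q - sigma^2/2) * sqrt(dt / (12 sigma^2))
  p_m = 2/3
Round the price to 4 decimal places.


Answer: Price = V(0,0) = 0.2253

Derivation:
dt = T/N = 0.250000; dx = sigma*sqrt(3*dt) = 0.510955
u = exp(dx) = 1.666882; d = 1/u = 0.599922
p_u = 0.131426, p_m = 0.666667, p_d = 0.201907
Discount per step: exp(-r*dt) = 0.992528
Stock lattice S(k, j) with j the centered position index:
  k=0: S(0,+0) = 0.9000
  k=1: S(1,-1) = 0.5399; S(1,+0) = 0.9000; S(1,+1) = 1.5002
  k=2: S(2,-2) = 0.3239; S(2,-1) = 0.5399; S(2,+0) = 0.9000; S(2,+1) = 1.5002; S(2,+2) = 2.5006
  k=3: S(3,-3) = 0.1943; S(3,-2) = 0.3239; S(3,-1) = 0.5399; S(3,+0) = 0.9000; S(3,+1) = 1.5002; S(3,+2) = 2.5006; S(3,+3) = 4.1683
Terminal payoffs V(N, j) = max(S_T - K, 0):
  V(3,-3) = 0.000000; V(3,-2) = 0.000000; V(3,-1) = 0.000000; V(3,+0) = 0.090000; V(3,+1) = 0.690194; V(3,+2) = 1.690647; V(3,+3) = 3.358284
Backward induction: V(k, j) = exp(-r*dt) * [p_u * V(k+1, j+1) + p_m * V(k+1, j) + p_d * V(k+1, j-1)]
  V(2,-2) = exp(-r*dt) * [p_u*0.000000 + p_m*0.000000 + p_d*0.000000] = 0.000000
  V(2,-1) = exp(-r*dt) * [p_u*0.090000 + p_m*0.000000 + p_d*0.000000] = 0.011740
  V(2,+0) = exp(-r*dt) * [p_u*0.690194 + p_m*0.090000 + p_d*0.000000] = 0.149584
  V(2,+1) = exp(-r*dt) * [p_u*1.690647 + p_m*0.690194 + p_d*0.090000] = 0.695262
  V(2,+2) = exp(-r*dt) * [p_u*3.358284 + p_m*1.690647 + p_d*0.690194] = 1.695059
  V(1,-1) = exp(-r*dt) * [p_u*0.149584 + p_m*0.011740 + p_d*0.000000] = 0.027280
  V(1,+0) = exp(-r*dt) * [p_u*0.695262 + p_m*0.149584 + p_d*0.011740] = 0.192023
  V(1,+1) = exp(-r*dt) * [p_u*1.695059 + p_m*0.695262 + p_d*0.149584] = 0.711132
  V(0,+0) = exp(-r*dt) * [p_u*0.711132 + p_m*0.192023 + p_d*0.027280] = 0.225289


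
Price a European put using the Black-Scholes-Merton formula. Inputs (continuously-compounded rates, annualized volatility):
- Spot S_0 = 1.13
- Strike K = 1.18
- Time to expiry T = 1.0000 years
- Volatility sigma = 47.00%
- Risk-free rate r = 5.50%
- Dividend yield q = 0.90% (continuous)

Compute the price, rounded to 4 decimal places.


d1 = (ln(S/K) + (r - q + 0.5*sigma^2) * T) / (sigma * sqrt(T)) = 0.24075148
d2 = d1 - sigma * sqrt(T) = -0.22924852
exp(-rT) = 0.94648515; exp(-qT) = 0.99104038
P = K * exp(-rT) * N(-d2) - S_0 * exp(-qT) * N(-d1)
N(-d1) = 0.40487387; N(-d2) = 0.59066212
P = 1.1800 * 0.94648515 * 0.59066212 - 1.1300 * 0.99104038 * 0.40487387 = 0.2063

Answer: Price = 0.2063


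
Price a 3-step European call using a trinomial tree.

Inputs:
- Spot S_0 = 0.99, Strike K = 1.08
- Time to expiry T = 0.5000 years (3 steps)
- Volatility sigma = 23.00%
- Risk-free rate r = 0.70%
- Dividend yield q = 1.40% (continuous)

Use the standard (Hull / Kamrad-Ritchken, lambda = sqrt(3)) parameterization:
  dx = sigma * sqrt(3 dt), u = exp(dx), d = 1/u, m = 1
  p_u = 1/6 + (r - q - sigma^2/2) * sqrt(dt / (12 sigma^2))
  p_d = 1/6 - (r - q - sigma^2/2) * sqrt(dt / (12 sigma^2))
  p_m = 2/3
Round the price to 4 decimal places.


Answer: Price = V(0,0) = 0.0326

Derivation:
dt = T/N = 0.166667; dx = sigma*sqrt(3*dt) = 0.162635
u = exp(dx) = 1.176607; d = 1/u = 0.849902
p_u = 0.149527, p_m = 0.666667, p_d = 0.183806
Discount per step: exp(-r*dt) = 0.998834
Stock lattice S(k, j) with j the centered position index:
  k=0: S(0,+0) = 0.9900
  k=1: S(1,-1) = 0.8414; S(1,+0) = 0.9900; S(1,+1) = 1.1648
  k=2: S(2,-2) = 0.7151; S(2,-1) = 0.8414; S(2,+0) = 0.9900; S(2,+1) = 1.1648; S(2,+2) = 1.3706
  k=3: S(3,-3) = 0.6078; S(3,-2) = 0.7151; S(3,-1) = 0.8414; S(3,+0) = 0.9900; S(3,+1) = 1.1648; S(3,+2) = 1.3706; S(3,+3) = 1.6126
Terminal payoffs V(N, j) = max(S_T - K, 0):
  V(3,-3) = 0.000000; V(3,-2) = 0.000000; V(3,-1) = 0.000000; V(3,+0) = 0.000000; V(3,+1) = 0.084841; V(3,+2) = 0.290559; V(3,+3) = 0.532609
Backward induction: V(k, j) = exp(-r*dt) * [p_u * V(k+1, j+1) + p_m * V(k+1, j) + p_d * V(k+1, j-1)]
  V(2,-2) = exp(-r*dt) * [p_u*0.000000 + p_m*0.000000 + p_d*0.000000] = 0.000000
  V(2,-1) = exp(-r*dt) * [p_u*0.000000 + p_m*0.000000 + p_d*0.000000] = 0.000000
  V(2,+0) = exp(-r*dt) * [p_u*0.084841 + p_m*0.000000 + p_d*0.000000] = 0.012671
  V(2,+1) = exp(-r*dt) * [p_u*0.290559 + p_m*0.084841 + p_d*0.000000] = 0.099890
  V(2,+2) = exp(-r*dt) * [p_u*0.532609 + p_m*0.290559 + p_d*0.084841] = 0.288603
  V(1,-1) = exp(-r*dt) * [p_u*0.012671 + p_m*0.000000 + p_d*0.000000] = 0.001892
  V(1,+0) = exp(-r*dt) * [p_u*0.099890 + p_m*0.012671 + p_d*0.000000] = 0.023356
  V(1,+1) = exp(-r*dt) * [p_u*0.288603 + p_m*0.099890 + p_d*0.012671] = 0.111946
  V(0,+0) = exp(-r*dt) * [p_u*0.111946 + p_m*0.023356 + p_d*0.001892] = 0.032620


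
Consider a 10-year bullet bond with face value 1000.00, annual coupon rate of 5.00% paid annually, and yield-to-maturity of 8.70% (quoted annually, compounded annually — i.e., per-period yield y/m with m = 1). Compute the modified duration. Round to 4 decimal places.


Answer: Modified duration = 7.1590

Derivation:
Coupon per period c = face * coupon_rate / m = 50.000000
Periods per year m = 1; per-period yield y/m = 0.087000
Number of cashflows N = 10
Cashflows (t years, CF_t, discount factor 1/(1+y/m)^(m*t), PV):
  t = 1.0000: CF_t = 50.000000, DF = 0.919963, PV = 45.998160
  t = 2.0000: CF_t = 50.000000, DF = 0.846332, PV = 42.316615
  t = 3.0000: CF_t = 50.000000, DF = 0.778595, PV = 38.929728
  t = 4.0000: CF_t = 50.000000, DF = 0.716278, PV = 35.813917
  t = 5.0000: CF_t = 50.000000, DF = 0.658950, PV = 32.947486
  t = 6.0000: CF_t = 50.000000, DF = 0.606209, PV = 30.310475
  t = 7.0000: CF_t = 50.000000, DF = 0.557690, PV = 27.884521
  t = 8.0000: CF_t = 50.000000, DF = 0.513055, PV = 25.652734
  t = 9.0000: CF_t = 50.000000, DF = 0.471991, PV = 23.599571
  t = 10.0000: CF_t = 1050.000000, DF = 0.434215, PV = 455.925474
Price P = sum_t PV_t = 759.378681
First compute Macaulay numerator sum_t t * PV_t:
  t * PV_t at t = 1.0000: 45.998160
  t * PV_t at t = 2.0000: 84.633229
  t * PV_t at t = 3.0000: 116.789185
  t * PV_t at t = 4.0000: 143.255670
  t * PV_t at t = 5.0000: 164.737431
  t * PV_t at t = 6.0000: 181.862849
  t * PV_t at t = 7.0000: 195.191650
  t * PV_t at t = 8.0000: 205.221869
  t * PV_t at t = 9.0000: 212.396139
  t * PV_t at t = 10.0000: 4559.254739
Macaulay duration D = 5909.340920 / 759.378681 = 7.781810
Modified duration = D / (1 + y/m) = 7.781810 / (1 + 0.087000) = 7.158979


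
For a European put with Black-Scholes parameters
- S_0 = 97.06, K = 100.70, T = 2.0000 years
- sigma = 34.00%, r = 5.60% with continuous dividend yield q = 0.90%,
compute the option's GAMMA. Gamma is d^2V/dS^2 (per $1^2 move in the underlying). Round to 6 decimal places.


d1 = 0.3593423995; d2 = -0.1214902117
phi(d1) = 0.3739990532; exp(-qT) = 0.9821610324; exp(-rT) = 0.8940442575
Gamma = exp(-qT) * phi(d1) / (S * sigma * sqrt(T)) = 0.9821610324 * 0.3739990532 / (97.0600 * 0.3400 * 1.4142135624) = 0.007871

Answer: Gamma = 0.007871


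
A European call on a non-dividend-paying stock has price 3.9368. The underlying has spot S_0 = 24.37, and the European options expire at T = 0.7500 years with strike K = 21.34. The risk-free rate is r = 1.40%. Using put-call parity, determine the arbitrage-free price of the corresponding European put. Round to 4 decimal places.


Put-call parity: C - P = S_0 * exp(-qT) - K * exp(-rT).
S_0 * exp(-qT) = 24.3700 * 1.00000000 = 24.37000000
K * exp(-rT) = 21.3400 * 0.98955493 = 21.11710226
P = C - S*exp(-qT) + K*exp(-rT)
P = 3.9368 - 24.37000000 + 21.11710226 = 0.6839

Answer: Put price = 0.6839


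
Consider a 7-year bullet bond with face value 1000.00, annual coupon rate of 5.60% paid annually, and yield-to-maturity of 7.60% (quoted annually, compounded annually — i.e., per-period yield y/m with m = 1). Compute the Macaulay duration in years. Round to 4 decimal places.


Answer: Macaulay duration = 5.9122 years

Derivation:
Coupon per period c = face * coupon_rate / m = 56.000000
Periods per year m = 1; per-period yield y/m = 0.076000
Number of cashflows N = 7
Cashflows (t years, CF_t, discount factor 1/(1+y/m)^(m*t), PV):
  t = 1.0000: CF_t = 56.000000, DF = 0.929368, PV = 52.044610
  t = 2.0000: CF_t = 56.000000, DF = 0.863725, PV = 48.368596
  t = 3.0000: CF_t = 56.000000, DF = 0.802718, PV = 44.952227
  t = 4.0000: CF_t = 56.000000, DF = 0.746021, PV = 41.777163
  t = 5.0000: CF_t = 56.000000, DF = 0.693328, PV = 38.826359
  t = 6.0000: CF_t = 56.000000, DF = 0.644357, PV = 36.083977
  t = 7.0000: CF_t = 1056.000000, DF = 0.598845, PV = 632.379844
Price P = sum_t PV_t = 894.432776
Macaulay numerator sum_t t * PV_t:
  t * PV_t at t = 1.0000: 52.044610
  t * PV_t at t = 2.0000: 96.737193
  t * PV_t at t = 3.0000: 134.856681
  t * PV_t at t = 4.0000: 167.108651
  t * PV_t at t = 5.0000: 194.131797
  t * PV_t at t = 6.0000: 216.503863
  t * PV_t at t = 7.0000: 4426.658906
Macaulay duration D = (sum_t t * PV_t) / P = 5288.041700 / 894.432776 = 5.912173


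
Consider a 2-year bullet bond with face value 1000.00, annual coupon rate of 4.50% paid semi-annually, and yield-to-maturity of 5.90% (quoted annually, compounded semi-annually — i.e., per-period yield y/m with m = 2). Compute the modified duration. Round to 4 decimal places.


Answer: Modified duration = 1.8785

Derivation:
Coupon per period c = face * coupon_rate / m = 22.500000
Periods per year m = 2; per-period yield y/m = 0.029500
Number of cashflows N = 4
Cashflows (t years, CF_t, discount factor 1/(1+y/m)^(m*t), PV):
  t = 0.5000: CF_t = 22.500000, DF = 0.971345, PV = 21.855270
  t = 1.0000: CF_t = 22.500000, DF = 0.943512, PV = 21.229014
  t = 1.5000: CF_t = 22.500000, DF = 0.916476, PV = 20.620703
  t = 2.0000: CF_t = 1022.500000, DF = 0.890214, PV = 910.244184
Price P = sum_t PV_t = 973.949170
First compute Macaulay numerator sum_t t * PV_t:
  t * PV_t at t = 0.5000: 10.927635
  t * PV_t at t = 1.0000: 21.229014
  t * PV_t at t = 1.5000: 30.931054
  t * PV_t at t = 2.0000: 1820.488369
Macaulay duration D = 1883.576071 / 973.949170 = 1.933957
Modified duration = D / (1 + y/m) = 1.933957 / (1 + 0.029500) = 1.878540


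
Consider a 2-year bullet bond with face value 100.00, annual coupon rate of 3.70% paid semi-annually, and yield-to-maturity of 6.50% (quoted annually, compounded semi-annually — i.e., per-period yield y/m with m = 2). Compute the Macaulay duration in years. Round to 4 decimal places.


Answer: Macaulay duration = 1.9445 years

Derivation:
Coupon per period c = face * coupon_rate / m = 1.850000
Periods per year m = 2; per-period yield y/m = 0.032500
Number of cashflows N = 4
Cashflows (t years, CF_t, discount factor 1/(1+y/m)^(m*t), PV):
  t = 0.5000: CF_t = 1.850000, DF = 0.968523, PV = 1.791768
  t = 1.0000: CF_t = 1.850000, DF = 0.938037, PV = 1.735368
  t = 1.5000: CF_t = 1.850000, DF = 0.908510, PV = 1.680744
  t = 2.0000: CF_t = 101.850000, DF = 0.879913, PV = 89.619144
Price P = sum_t PV_t = 94.827024
Macaulay numerator sum_t t * PV_t:
  t * PV_t at t = 0.5000: 0.895884
  t * PV_t at t = 1.0000: 1.735368
  t * PV_t at t = 1.5000: 2.521116
  t * PV_t at t = 2.0000: 179.238288
Macaulay duration D = (sum_t t * PV_t) / P = 184.390656 / 94.827024 = 1.944495


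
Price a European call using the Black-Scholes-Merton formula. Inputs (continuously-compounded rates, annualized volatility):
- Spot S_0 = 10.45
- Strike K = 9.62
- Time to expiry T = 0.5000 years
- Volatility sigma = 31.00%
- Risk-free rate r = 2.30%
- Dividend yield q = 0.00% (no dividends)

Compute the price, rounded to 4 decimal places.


d1 = (ln(S/K) + (r - q + 0.5*sigma^2) * T) / (sigma * sqrt(T)) = 0.53960328
d2 = d1 - sigma * sqrt(T) = 0.32040018
exp(-rT) = 0.98856587; exp(-qT) = 1.00000000
C = S_0 * exp(-qT) * N(d1) - K * exp(-rT) * N(d2)
N(d1) = 0.70526467; N(d2) = 0.62566751
C = 10.4500 * 1.00000000 * 0.70526467 - 9.6200 * 0.98856587 * 0.62566751 = 1.4199

Answer: Price = 1.4199


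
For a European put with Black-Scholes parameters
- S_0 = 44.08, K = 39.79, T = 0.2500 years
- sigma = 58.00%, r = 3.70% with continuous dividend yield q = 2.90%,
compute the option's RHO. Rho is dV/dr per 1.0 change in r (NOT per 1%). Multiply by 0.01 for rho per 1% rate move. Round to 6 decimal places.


d1 = 0.5049673807; d2 = 0.2149673807
phi(d1) = 0.3511876577; exp(-qT) = 0.9927762179; exp(-rT) = 0.9907926496
N(-d2) = 0.4148963752
Rho = -K*T*exp(-rT)*N(-d2) = -39.7900 * 0.2500 * 0.9907926496 * 0.4148963752 = -4.089181

Answer: Rho = -4.089181


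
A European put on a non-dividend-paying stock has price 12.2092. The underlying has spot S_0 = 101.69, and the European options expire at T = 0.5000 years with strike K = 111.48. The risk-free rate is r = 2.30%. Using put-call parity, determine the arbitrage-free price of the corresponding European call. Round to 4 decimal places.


Answer: Call price = 3.6939

Derivation:
Put-call parity: C - P = S_0 * exp(-qT) - K * exp(-rT).
S_0 * exp(-qT) = 101.6900 * 1.00000000 = 101.69000000
K * exp(-rT) = 111.4800 * 0.98856587 = 110.20532344
C = P + S*exp(-qT) - K*exp(-rT)
C = 12.2092 + 101.69000000 - 110.20532344 = 3.6939


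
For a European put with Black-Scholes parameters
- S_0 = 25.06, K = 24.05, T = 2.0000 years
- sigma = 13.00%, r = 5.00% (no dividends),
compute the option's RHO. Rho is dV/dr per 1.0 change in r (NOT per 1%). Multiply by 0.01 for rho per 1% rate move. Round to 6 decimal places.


Answer: Rho = -10.863035

Derivation:
d1 = 0.8596131399; d2 = 0.6757653768
phi(d1) = 0.2757099399; exp(-qT) = 1.0000000000; exp(-rT) = 0.9048374180
N(-d2) = 0.2495948102
Rho = -K*T*exp(-rT)*N(-d2) = -24.0500 * 2.0000 * 0.9048374180 * 0.2495948102 = -10.863035


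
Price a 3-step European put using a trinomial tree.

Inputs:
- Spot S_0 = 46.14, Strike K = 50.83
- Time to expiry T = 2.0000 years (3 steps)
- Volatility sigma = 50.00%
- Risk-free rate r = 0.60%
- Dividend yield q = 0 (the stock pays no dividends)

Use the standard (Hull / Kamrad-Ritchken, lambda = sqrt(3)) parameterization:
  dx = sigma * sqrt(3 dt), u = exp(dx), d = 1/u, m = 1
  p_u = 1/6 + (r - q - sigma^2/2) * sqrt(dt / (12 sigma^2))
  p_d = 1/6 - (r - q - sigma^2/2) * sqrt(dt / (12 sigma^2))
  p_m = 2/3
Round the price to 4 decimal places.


dt = T/N = 0.666667; dx = sigma*sqrt(3*dt) = 0.707107
u = exp(dx) = 2.028115; d = 1/u = 0.493069
p_u = 0.110570, p_m = 0.666667, p_d = 0.222764
Discount per step: exp(-r*dt) = 0.996008
Stock lattice S(k, j) with j the centered position index:
  k=0: S(0,+0) = 46.1400
  k=1: S(1,-1) = 22.7502; S(1,+0) = 46.1400; S(1,+1) = 93.5772
  k=2: S(2,-2) = 11.2174; S(2,-1) = 22.7502; S(2,+0) = 46.1400; S(2,+1) = 93.5772; S(2,+2) = 189.7854
  k=3: S(3,-3) = 5.5310; S(3,-2) = 11.2174; S(3,-1) = 22.7502; S(3,+0) = 46.1400; S(3,+1) = 93.5772; S(3,+2) = 189.7854; S(3,+3) = 384.9066
Terminal payoffs V(N, j) = max(K - S_T, 0):
  V(3,-3) = 45.299048; V(3,-2) = 39.612594; V(3,-1) = 28.079811; V(3,+0) = 4.690000; V(3,+1) = 0.000000; V(3,+2) = 0.000000; V(3,+3) = 0.000000
Backward induction: V(k, j) = exp(-r*dt) * [p_u * V(k+1, j+1) + p_m * V(k+1, j) + p_d * V(k+1, j-1)]
  V(2,-2) = exp(-r*dt) * [p_u*28.079811 + p_m*39.612594 + p_d*45.299048] = 39.446055
  V(2,-1) = exp(-r*dt) * [p_u*4.690000 + p_m*28.079811 + p_d*39.612594] = 27.950670
  V(2,+0) = exp(-r*dt) * [p_u*0.000000 + p_m*4.690000 + p_d*28.079811] = 9.344380
  V(2,+1) = exp(-r*dt) * [p_u*0.000000 + p_m*0.000000 + p_d*4.690000] = 1.040592
  V(2,+2) = exp(-r*dt) * [p_u*0.000000 + p_m*0.000000 + p_d*0.000000] = 0.000000
  V(1,-1) = exp(-r*dt) * [p_u*9.344380 + p_m*27.950670 + p_d*39.446055] = 28.340548
  V(1,+0) = exp(-r*dt) * [p_u*1.040592 + p_m*9.344380 + p_d*27.950670] = 12.520858
  V(1,+1) = exp(-r*dt) * [p_u*0.000000 + p_m*1.040592 + p_d*9.344380] = 2.764238
  V(0,+0) = exp(-r*dt) * [p_u*2.764238 + p_m*12.520858 + p_d*28.340548] = 14.906383

Answer: Price = V(0,0) = 14.9064
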